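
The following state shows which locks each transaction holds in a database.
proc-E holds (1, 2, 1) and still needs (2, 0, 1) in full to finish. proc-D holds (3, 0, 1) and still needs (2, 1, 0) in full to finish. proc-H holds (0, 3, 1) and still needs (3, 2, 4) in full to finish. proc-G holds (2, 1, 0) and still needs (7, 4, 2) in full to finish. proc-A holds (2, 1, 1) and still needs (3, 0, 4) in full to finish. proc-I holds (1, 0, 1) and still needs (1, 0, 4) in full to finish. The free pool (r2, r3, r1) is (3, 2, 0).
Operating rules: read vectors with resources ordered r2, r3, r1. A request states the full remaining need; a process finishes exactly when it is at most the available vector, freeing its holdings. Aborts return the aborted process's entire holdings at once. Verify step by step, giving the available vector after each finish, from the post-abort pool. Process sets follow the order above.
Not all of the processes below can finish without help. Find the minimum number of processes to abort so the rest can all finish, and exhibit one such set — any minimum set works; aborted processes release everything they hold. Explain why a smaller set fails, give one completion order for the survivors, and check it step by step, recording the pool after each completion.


Minimum abort set: proc-A and proc-I.
Key observation: the deadlocked proc-H becomes finishable only because proc-A and proc-I released (3, 1, 2); it completes at step 3 below.
No one abort is enough; case by case: proc-E alone leaves proc-H blocked (short on r1); proc-D alone leaves proc-H blocked (short on r1); proc-H alone leaves proc-A blocked (short on r1); proc-G alone leaves proc-H blocked (short on r1); proc-A alone leaves proc-H blocked (short on r1); proc-I alone leaves proc-H blocked (short on r1).
The survivors complete as proc-E, proc-D, proc-H, proc-G. Step-by-step check (starting from the post-abort pool):
  pool = (6, 3, 2)
  proc-E: need (2, 0, 1) fits (6, 3, 2); releases (1, 2, 1), pool now (7, 5, 3)
  proc-D: need (2, 1, 0) fits (7, 5, 3); releases (3, 0, 1), pool now (10, 5, 4)
  proc-H: need (3, 2, 4) fits (10, 5, 4); releases (0, 3, 1), pool now (10, 8, 5)
  proc-G: need (7, 4, 2) fits (10, 8, 5); releases (2, 1, 0), pool now (12, 9, 5)


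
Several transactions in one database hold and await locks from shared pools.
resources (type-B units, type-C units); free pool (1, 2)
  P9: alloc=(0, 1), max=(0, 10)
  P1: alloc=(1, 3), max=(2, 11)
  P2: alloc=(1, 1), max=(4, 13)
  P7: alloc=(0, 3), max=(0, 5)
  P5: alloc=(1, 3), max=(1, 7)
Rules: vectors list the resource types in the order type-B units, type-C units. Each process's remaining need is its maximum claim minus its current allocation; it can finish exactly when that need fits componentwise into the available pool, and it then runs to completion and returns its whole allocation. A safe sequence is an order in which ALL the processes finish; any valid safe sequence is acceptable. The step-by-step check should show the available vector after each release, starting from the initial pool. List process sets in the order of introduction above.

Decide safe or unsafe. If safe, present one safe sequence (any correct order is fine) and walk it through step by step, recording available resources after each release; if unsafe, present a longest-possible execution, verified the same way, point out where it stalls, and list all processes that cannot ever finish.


SAFE, for example via the order P7, P5, P1, P9, P2.
Key observation: the first exact fit in this order is P7 — it needs (0, 2) with (1, 2) free, meeting a requested resource to the last unit.
Step-by-step check:
  pool = (1, 2)
  P7: need (0, 2) fits (1, 2); releases (0, 3), pool now (1, 5)
  P5: need (0, 4) fits (1, 5); releases (1, 3), pool now (2, 8)
  P1: need (1, 8) fits (2, 8); releases (1, 3), pool now (3, 11)
  P9: need (0, 9) fits (3, 11); releases (0, 1), pool now (3, 12)
  P2: need (3, 12) fits (3, 12); releases (1, 1), pool now (4, 13)


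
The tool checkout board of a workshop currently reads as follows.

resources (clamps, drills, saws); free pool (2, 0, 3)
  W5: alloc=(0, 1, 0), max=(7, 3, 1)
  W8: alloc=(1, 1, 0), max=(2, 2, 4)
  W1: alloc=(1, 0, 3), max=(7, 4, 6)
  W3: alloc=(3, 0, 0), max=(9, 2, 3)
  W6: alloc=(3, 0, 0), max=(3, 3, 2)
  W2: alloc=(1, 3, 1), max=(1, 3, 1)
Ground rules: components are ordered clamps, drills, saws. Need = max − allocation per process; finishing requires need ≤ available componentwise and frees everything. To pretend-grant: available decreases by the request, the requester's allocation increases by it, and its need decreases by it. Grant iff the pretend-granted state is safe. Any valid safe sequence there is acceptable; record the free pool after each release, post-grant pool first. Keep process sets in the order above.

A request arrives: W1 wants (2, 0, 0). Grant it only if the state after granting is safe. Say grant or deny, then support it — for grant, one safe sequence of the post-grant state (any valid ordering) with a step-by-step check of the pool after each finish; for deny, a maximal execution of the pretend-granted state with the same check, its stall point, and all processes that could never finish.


GRANT. The post-grant state is safe; one safe sequence: W2, W6, W8, W1, W5, W3.
Key observation: the grant leaves (0, 0, 3) free — enough for W2, whose release restarts the cascade.
Verifying the post-grant state step by step:
  pool = (0, 0, 3)
  W2 needs (0, 0, 0) <= (0, 0, 3) -> finishes; pool += (1, 3, 1) = (1, 3, 4)
  W6 needs (0, 3, 2) <= (1, 3, 4) -> finishes; pool += (3, 0, 0) = (4, 3, 4)
  W8 needs (1, 1, 4) <= (4, 3, 4) -> finishes; pool += (1, 1, 0) = (5, 4, 4)
  W1 needs (4, 4, 3) <= (5, 4, 4) -> finishes; pool += (3, 0, 3) = (8, 4, 7)
  W5 needs (7, 2, 1) <= (8, 4, 7) -> finishes; pool += (0, 1, 0) = (8, 5, 7)
  W3 needs (6, 2, 3) <= (8, 5, 7) -> finishes; pool += (3, 0, 0) = (11, 5, 7)


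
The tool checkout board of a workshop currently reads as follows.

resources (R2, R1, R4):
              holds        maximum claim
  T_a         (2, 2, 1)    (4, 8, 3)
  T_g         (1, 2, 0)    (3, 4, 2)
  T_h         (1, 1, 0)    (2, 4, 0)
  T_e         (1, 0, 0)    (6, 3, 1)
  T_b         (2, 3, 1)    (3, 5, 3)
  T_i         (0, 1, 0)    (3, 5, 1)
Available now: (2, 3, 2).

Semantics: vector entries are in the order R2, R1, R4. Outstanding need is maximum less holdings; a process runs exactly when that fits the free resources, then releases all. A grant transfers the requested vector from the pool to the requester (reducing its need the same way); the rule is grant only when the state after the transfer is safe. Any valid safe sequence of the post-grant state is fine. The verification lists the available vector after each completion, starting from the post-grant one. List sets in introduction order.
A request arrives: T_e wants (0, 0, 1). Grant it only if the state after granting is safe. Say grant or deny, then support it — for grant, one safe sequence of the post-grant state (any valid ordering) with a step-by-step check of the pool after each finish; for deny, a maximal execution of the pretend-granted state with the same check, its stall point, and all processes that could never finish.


DENY: after the grant no complete ordering would exist.
Key observation: after T_h, T_i the pool peaks at (3, 5, 1), and each blocked process is short somewhere: T_a on R1, R4; T_g on R4; T_e on R2; T_b on R4.
On the post-grant state, T_h, T_i is a maximal run — nothing extends it. Verifying each step:
  pool = (2, 3, 1)
  T_h: need (1, 3, 0) fits (2, 3, 1); releases (1, 1, 0), pool now (3, 4, 1)
  T_i: need (3, 4, 1) fits (3, 4, 1); releases (0, 1, 0), pool now (3, 5, 1)
  blocked: T_a wants (2, 6, 2), pool (3, 5, 1) — not enough R1 and R4
  blocked: T_g wants (2, 2, 2), pool (3, 5, 1) — not enough R4
  blocked: T_e wants (5, 3, 0), pool (3, 5, 1) — not enough R2
  blocked: T_b wants (1, 2, 2), pool (3, 5, 1) — not enough R4
Post-grant, the permanently blocked set is T_a, T_g, T_e and T_b.


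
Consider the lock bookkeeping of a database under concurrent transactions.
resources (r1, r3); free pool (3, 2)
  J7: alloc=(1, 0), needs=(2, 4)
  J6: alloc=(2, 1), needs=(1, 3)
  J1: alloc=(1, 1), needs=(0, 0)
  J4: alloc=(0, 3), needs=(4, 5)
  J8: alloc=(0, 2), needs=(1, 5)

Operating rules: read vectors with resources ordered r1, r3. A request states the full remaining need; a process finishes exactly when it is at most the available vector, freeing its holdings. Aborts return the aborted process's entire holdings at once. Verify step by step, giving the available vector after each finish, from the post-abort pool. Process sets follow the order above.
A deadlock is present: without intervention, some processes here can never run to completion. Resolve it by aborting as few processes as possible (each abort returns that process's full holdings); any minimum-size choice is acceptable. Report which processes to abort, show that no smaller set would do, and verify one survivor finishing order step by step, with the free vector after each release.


The answer: abort J4.
Key observation: before aborting J4, J8 was permanently blocked — no order could ever run it; afterwards it completes at step 2.
Minimality: the empty abort set fails — the state is deadlocked as it stands.
The survivors complete as J1, J8, J7, J6. Walking it through (starting from the post-abort pool):
  pool = (3, 5)
  J1: need (0, 0) fits (3, 5); releases (1, 1), pool now (4, 6)
  J8: need (1, 5) fits (4, 6); releases (0, 2), pool now (4, 8)
  J7: need (2, 4) fits (4, 8); releases (1, 0), pool now (5, 8)
  J6: need (1, 3) fits (5, 8); releases (2, 1), pool now (7, 9)


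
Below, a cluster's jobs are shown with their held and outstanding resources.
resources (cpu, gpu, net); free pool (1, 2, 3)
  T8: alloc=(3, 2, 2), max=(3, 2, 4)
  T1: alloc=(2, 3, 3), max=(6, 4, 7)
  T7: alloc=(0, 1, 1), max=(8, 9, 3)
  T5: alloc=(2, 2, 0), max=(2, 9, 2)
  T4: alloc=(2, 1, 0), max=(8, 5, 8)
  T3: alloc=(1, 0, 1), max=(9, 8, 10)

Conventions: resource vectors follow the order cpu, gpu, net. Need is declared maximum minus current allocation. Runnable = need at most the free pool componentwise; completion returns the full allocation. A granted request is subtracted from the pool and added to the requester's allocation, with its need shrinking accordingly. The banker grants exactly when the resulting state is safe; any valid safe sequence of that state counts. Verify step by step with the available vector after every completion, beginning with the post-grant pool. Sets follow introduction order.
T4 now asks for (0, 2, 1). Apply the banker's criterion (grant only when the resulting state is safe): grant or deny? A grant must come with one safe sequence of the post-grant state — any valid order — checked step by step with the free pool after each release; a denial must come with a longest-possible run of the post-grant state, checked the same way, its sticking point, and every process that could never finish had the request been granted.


GRANT — the state after the grant stays safe, e.g. via T8, T1, T4, T7, T5, T3.
Key observation: the grant leaves (1, 0, 2) free — enough for T8, whose release restarts the cascade.
Check on the post-grant state, step by step:
  pool = (1, 0, 2)
  run T8 (needs (0, 0, 2), free (1, 0, 2)); after release of (3, 2, 2) the pool is (4, 2, 4)
  run T1 (needs (4, 1, 4), free (4, 2, 4)); after release of (2, 3, 3) the pool is (6, 5, 7)
  run T4 (needs (6, 2, 7), free (6, 5, 7)); after release of (2, 3, 1) the pool is (8, 8, 8)
  run T7 (needs (8, 8, 2), free (8, 8, 8)); after release of (0, 1, 1) the pool is (8, 9, 9)
  run T5 (needs (0, 7, 2), free (8, 9, 9)); after release of (2, 2, 0) the pool is (10, 11, 9)
  run T3 (needs (8, 8, 9), free (10, 11, 9)); after release of (1, 0, 1) the pool is (11, 11, 10)


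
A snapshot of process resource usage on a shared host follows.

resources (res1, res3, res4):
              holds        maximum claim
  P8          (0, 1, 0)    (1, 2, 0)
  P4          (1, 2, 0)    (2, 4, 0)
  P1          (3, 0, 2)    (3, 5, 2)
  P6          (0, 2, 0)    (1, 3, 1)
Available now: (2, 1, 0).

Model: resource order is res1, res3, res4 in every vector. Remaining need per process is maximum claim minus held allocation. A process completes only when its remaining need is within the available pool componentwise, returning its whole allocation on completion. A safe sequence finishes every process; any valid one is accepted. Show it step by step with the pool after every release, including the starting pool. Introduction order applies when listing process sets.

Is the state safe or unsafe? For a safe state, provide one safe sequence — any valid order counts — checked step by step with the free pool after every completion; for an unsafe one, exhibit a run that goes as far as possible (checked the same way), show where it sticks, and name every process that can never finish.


The state is UNSAFE.
Key observation: after P8, P4 the pool peaks at (3, 4, 0), and each blocked process is short somewhere: P1 on res3; P6 on res4.
The run P8, P4 cannot be extended any further. Step-by-step check:
  pool = (2, 1, 0)
  run P8 (needs (1, 1, 0), free (2, 1, 0)); after release of (0, 1, 0) the pool is (2, 2, 0)
  run P4 (needs (1, 2, 0), free (2, 2, 0)); after release of (1, 2, 0) the pool is (3, 4, 0)
  blocked: P1 wants (0, 5, 0), pool (3, 4, 0) — not enough res3
  blocked: P6 wants (1, 1, 1), pool (3, 4, 0) — not enough res4
Permanently blocked: P1 and P6.


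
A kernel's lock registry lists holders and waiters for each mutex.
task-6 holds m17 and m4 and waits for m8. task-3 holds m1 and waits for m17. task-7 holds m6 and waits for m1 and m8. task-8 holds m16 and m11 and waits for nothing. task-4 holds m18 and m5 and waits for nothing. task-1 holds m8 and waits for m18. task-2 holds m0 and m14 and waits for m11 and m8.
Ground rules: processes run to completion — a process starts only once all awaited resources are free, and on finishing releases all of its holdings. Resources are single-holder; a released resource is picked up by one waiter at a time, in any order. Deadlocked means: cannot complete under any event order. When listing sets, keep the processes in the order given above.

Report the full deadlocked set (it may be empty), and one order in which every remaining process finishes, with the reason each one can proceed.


No process is deadlocked.
Key observation: there is no circular wait here — follow any chain and it reaches a process that is free to run now.
A valid finishing order for the others: task-4, task-8, task-1, task-6, task-3, task-7, task-2.
Walking it through:
  task-4 waits on nothing -> runs at once and releases m18 and m5
  task-8 waits on nothing -> runs at once and releases m16 and m11
  task-1 waits on m18 — all released -> runs and releases m8
  task-6 waits on m8 — all released -> runs and releases m17 and m4
  task-3 waits on m17 — all released -> runs and releases m1
  task-7 waits on m1 and m8 — all released -> runs and releases m6
  task-2 waits on m11 and m8 — all released -> runs and releases m0 and m14


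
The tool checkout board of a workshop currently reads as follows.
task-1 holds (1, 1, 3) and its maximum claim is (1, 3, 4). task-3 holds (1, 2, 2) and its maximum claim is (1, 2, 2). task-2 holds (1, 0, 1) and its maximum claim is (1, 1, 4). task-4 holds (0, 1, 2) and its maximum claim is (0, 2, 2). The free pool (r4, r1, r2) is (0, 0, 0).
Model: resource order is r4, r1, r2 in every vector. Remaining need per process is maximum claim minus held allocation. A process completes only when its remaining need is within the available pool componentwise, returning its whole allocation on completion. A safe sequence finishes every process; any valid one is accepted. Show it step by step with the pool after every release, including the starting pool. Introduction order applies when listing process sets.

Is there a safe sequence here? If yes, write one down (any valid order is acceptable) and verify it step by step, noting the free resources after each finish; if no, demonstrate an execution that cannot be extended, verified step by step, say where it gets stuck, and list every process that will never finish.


SAFE — a valid safe sequence is task-3, task-4, task-1, task-2.
Key observation: the order never hits an exact fit; task-4 is the first step at the minimum slack of 1 on its requested resources ((0, 1, 0), (1, 2, 2) free).
Check, step by step:
  pool = (0, 0, 0)
  task-3 needs (0, 0, 0) <= (0, 0, 0) -> finishes; pool += (1, 2, 2) = (1, 2, 2)
  task-4 needs (0, 1, 0) <= (1, 2, 2) -> finishes; pool += (0, 1, 2) = (1, 3, 4)
  task-1 needs (0, 2, 1) <= (1, 3, 4) -> finishes; pool += (1, 1, 3) = (2, 4, 7)
  task-2 needs (0, 1, 3) <= (2, 4, 7) -> finishes; pool += (1, 0, 1) = (3, 4, 8)


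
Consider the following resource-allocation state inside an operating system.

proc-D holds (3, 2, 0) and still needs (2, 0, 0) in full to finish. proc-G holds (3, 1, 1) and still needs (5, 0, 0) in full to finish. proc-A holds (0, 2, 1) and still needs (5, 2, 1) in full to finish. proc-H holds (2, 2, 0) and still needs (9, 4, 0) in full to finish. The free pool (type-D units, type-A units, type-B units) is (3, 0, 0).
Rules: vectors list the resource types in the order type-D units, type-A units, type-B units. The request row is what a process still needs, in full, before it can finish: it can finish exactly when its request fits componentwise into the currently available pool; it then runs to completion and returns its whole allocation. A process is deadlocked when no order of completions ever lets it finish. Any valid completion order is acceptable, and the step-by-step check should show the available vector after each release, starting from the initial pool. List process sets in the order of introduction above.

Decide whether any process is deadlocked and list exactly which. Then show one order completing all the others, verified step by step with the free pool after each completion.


No process is deadlocked.
Key observation: starting with proc-D, each completion frees enough for the next — no one is permanently blocked.
One completion order for the rest: proc-D, proc-G, proc-A, proc-H. Verifying each step:
  pool = (3, 0, 0)
  run proc-D (needs (2, 0, 0), free (3, 0, 0)); after release of (3, 2, 0) the pool is (6, 2, 0)
  run proc-G (needs (5, 0, 0), free (6, 2, 0)); after release of (3, 1, 1) the pool is (9, 3, 1)
  run proc-A (needs (5, 2, 1), free (9, 3, 1)); after release of (0, 2, 1) the pool is (9, 5, 2)
  run proc-H (needs (9, 4, 0), free (9, 5, 2)); after release of (2, 2, 0) the pool is (11, 7, 2)


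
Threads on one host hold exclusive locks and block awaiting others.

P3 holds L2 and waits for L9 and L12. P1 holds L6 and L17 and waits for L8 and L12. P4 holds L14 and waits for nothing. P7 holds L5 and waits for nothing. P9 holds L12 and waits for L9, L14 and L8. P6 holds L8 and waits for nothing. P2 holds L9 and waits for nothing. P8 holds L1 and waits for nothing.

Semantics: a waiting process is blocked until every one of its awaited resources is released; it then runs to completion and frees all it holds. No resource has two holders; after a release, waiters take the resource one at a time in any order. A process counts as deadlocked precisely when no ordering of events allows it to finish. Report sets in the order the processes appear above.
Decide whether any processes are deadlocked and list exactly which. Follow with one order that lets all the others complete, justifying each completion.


No process is deadlocked.
Key observation: all waits point, directly or indirectly, at processes that can finish, so nothing is permanently blocked.
One completion order for the rest: P6, P2, P4, P9, P7, P1, P8, P3.
Check, step by step:
  run P6 (it waits on nothing); releases L8
  run P2 (it waits on nothing); releases L9
  run P4 (it waits on nothing); releases L14
  P9: everything it awaited (L9, L14 and L8) is free; runs, freeing L12
  run P7 (it waits on nothing); releases L5
  P1: everything it awaited (L8 and L12) is free; runs, freeing L6 and L17
  run P8 (it waits on nothing); releases L1
  P3: everything it awaited (L9 and L12) is free; runs, freeing L2


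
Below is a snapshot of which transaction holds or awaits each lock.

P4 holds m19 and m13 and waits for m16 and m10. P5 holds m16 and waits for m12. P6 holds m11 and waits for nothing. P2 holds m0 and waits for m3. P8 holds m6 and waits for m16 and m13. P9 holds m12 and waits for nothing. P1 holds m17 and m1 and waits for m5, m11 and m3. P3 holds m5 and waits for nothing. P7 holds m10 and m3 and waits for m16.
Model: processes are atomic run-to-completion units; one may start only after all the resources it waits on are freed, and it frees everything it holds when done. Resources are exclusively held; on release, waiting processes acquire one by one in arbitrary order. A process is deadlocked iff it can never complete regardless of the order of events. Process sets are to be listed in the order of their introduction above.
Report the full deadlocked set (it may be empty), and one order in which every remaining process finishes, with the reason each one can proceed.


No process is deadlocked.
Key observation: the waits form no ring: some process can always run, and its releases unblock the others one by one.
One completion order for the rest: P9, P5, P7, P4, P2, P6, P8, P3, P1.
Walking it through:
  run P9 (it waits on nothing); releases m12
  P5 waits on m12 — all released -> runs and releases m16
  P7 waits on m16 — all released -> runs and releases m10 and m3
  P4 waits on m16 and m10 — all released -> runs and releases m19 and m13
  P2 waits on m3 — all released -> runs and releases m0
  run P6 (it waits on nothing); releases m11
  P8 waits on m16 and m13 — all released -> runs and releases m6
  run P3 (it waits on nothing); releases m5
  P1 waits on m5, m11 and m3 — all released -> runs and releases m17 and m1


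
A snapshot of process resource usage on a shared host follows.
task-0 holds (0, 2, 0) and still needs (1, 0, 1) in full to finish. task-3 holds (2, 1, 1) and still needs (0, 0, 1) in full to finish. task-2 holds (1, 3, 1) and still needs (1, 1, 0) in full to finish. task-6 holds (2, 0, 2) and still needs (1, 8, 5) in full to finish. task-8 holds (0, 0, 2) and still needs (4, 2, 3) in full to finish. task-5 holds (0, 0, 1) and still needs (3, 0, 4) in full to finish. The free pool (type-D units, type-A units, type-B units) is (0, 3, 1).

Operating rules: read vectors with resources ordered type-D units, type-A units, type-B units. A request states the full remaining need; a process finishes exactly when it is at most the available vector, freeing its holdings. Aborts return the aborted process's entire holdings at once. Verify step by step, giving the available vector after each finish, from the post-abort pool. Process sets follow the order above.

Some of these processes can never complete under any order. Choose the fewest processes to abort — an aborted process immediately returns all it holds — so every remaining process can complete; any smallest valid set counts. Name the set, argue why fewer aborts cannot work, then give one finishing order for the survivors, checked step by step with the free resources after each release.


The answer: abort task-8.
Key observation: task-6 could never have finished before the abort; with (0, 0, 2) returned by task-8, it fits at step 4.
Why nothing smaller works: aborting no one leaves the state deadlocked as given.
The survivors complete as task-3, task-0, task-2, task-6, task-5. Walking it through (starting from the post-abort pool):
  pool = (0, 3, 3)
  run task-3 (needs (0, 0, 1), free (0, 3, 3)); after release of (2, 1, 1) the pool is (2, 4, 4)
  run task-0 (needs (1, 0, 1), free (2, 4, 4)); after release of (0, 2, 0) the pool is (2, 6, 4)
  run task-2 (needs (1, 1, 0), free (2, 6, 4)); after release of (1, 3, 1) the pool is (3, 9, 5)
  run task-6 (needs (1, 8, 5), free (3, 9, 5)); after release of (2, 0, 2) the pool is (5, 9, 7)
  run task-5 (needs (3, 0, 4), free (5, 9, 7)); after release of (0, 0, 1) the pool is (5, 9, 8)


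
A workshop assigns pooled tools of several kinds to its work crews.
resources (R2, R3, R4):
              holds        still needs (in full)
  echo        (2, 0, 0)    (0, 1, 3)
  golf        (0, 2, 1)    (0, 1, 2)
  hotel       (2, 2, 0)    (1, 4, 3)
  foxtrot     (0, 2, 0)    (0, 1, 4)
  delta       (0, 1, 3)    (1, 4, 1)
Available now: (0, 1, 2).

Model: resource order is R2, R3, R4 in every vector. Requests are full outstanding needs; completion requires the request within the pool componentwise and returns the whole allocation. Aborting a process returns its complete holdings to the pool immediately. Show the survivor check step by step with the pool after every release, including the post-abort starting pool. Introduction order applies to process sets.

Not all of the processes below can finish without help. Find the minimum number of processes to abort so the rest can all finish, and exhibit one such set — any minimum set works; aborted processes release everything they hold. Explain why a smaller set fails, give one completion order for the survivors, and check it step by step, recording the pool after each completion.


Abort delta.
Key observation: foxtrot had no path to completion before; after the abort of delta ((0, 1, 3) returned), step 2 is where it fits.
Minimality: the empty abort set fails — the state is deadlocked as it stands.
The survivors complete as echo, foxtrot, hotel, golf. Check, step by step (starting from the post-abort pool):
  pool = (0, 2, 5)
  echo: need (0, 1, 3) fits (0, 2, 5); releases (2, 0, 0), pool now (2, 2, 5)
  foxtrot: need (0, 1, 4) fits (2, 2, 5); releases (0, 2, 0), pool now (2, 4, 5)
  hotel: need (1, 4, 3) fits (2, 4, 5); releases (2, 2, 0), pool now (4, 6, 5)
  golf: need (0, 1, 2) fits (4, 6, 5); releases (0, 2, 1), pool now (4, 8, 6)


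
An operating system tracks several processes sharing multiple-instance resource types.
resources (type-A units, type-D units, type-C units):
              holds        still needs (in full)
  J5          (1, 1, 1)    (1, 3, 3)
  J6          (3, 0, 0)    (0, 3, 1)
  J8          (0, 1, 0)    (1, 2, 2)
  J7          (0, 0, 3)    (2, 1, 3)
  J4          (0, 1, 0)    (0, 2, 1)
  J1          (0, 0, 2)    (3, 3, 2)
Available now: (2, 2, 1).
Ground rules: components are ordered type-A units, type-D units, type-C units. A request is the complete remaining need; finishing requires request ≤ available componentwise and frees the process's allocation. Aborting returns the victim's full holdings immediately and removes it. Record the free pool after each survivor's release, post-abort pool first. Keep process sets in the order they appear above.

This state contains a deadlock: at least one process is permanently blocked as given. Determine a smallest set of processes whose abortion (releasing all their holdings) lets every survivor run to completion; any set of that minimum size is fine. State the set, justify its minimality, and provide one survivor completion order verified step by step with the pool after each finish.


Minimum abort set: J5.
Key observation: J1 had no path to completion before; after the abort of J5 ((1, 1, 1) returned), step 1 is where it fits.
Why nothing smaller works: aborting no one leaves the state deadlocked as given.
The survivors complete as J1, J6, J7, J4, J8. Verifying each step (starting from the post-abort pool):
  pool = (3, 3, 2)
  run J1 (needs (3, 3, 2), free (3, 3, 2)); after release of (0, 0, 2) the pool is (3, 3, 4)
  run J6 (needs (0, 3, 1), free (3, 3, 4)); after release of (3, 0, 0) the pool is (6, 3, 4)
  run J7 (needs (2, 1, 3), free (6, 3, 4)); after release of (0, 0, 3) the pool is (6, 3, 7)
  run J4 (needs (0, 2, 1), free (6, 3, 7)); after release of (0, 1, 0) the pool is (6, 4, 7)
  run J8 (needs (1, 2, 2), free (6, 4, 7)); after release of (0, 1, 0) the pool is (6, 5, 7)


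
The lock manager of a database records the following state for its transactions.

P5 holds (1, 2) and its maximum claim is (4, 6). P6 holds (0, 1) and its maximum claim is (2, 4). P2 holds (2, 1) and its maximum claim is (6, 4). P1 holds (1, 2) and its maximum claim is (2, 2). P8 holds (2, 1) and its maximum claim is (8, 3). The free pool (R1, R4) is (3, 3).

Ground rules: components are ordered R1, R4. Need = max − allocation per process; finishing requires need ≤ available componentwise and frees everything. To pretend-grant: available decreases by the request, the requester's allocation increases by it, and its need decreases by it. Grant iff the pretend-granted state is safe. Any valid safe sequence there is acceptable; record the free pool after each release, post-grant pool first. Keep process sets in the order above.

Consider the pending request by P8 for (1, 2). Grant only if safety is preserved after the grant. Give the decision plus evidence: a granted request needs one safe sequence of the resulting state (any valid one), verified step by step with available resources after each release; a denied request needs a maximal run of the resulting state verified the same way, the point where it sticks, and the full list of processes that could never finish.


GRANT: granting preserves safety; a valid post-grant sequence is P1, P6, P5, P2, P8.
Key observation: the grant leaves (2, 1) free — enough for P1, whose release restarts the cascade.
Verifying the post-grant state step by step:
  pool = (2, 1)
  P1 needs (1, 0) <= (2, 1) -> finishes; pool += (1, 2) = (3, 3)
  P6 needs (2, 3) <= (3, 3) -> finishes; pool += (0, 1) = (3, 4)
  P5 needs (3, 4) <= (3, 4) -> finishes; pool += (1, 2) = (4, 6)
  P2 needs (4, 3) <= (4, 6) -> finishes; pool += (2, 1) = (6, 7)
  P8 needs (5, 0) <= (6, 7) -> finishes; pool += (3, 3) = (9, 10)


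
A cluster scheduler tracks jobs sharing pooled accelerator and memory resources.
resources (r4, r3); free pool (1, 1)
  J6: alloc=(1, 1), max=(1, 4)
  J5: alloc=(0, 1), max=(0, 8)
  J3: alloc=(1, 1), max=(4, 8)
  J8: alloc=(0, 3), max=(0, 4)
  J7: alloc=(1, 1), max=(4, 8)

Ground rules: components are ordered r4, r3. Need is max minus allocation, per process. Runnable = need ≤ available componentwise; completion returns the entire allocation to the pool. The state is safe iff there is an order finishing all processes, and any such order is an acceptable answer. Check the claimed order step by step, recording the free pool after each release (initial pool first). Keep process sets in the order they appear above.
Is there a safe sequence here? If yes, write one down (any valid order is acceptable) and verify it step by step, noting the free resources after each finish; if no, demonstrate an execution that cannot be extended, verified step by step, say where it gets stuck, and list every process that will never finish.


UNSAFE — no complete ordering exists.
Key observation: once J8, J6 finish, the pool peaks at (2, 5) — and every remaining process still needs more r3 than that.
Going as far as possible: J8, J6; after that, nothing fits. Verifying each step:
  pool = (1, 1)
  J8 needs (0, 1) <= (1, 1) -> finishes; pool += (0, 3) = (1, 4)
  J6 needs (0, 3) <= (1, 4) -> finishes; pool += (1, 1) = (2, 5)
  blocked: J5 wants (0, 7), pool (2, 5) — not enough r3
  blocked: J3 wants (3, 7), pool (2, 5) — not enough r4 and r3
  blocked: J7 wants (3, 7), pool (2, 5) — not enough r4 and r3
Processes that can never finish: J5, J3 and J7.


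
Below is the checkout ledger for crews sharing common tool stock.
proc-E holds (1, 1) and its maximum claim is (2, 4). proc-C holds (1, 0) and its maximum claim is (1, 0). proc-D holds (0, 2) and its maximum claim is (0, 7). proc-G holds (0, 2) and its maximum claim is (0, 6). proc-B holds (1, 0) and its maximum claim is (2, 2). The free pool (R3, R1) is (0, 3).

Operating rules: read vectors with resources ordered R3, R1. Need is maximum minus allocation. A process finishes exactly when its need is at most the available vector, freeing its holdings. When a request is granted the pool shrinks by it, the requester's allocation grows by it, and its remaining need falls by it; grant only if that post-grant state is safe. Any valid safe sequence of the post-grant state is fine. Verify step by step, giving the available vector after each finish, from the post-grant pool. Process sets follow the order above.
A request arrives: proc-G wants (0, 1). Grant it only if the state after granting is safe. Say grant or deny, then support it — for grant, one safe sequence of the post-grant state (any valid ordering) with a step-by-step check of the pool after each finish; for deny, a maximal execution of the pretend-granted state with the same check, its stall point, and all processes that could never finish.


DENY — the pretend-granted state is unsafe.
Key observation: after proc-C, proc-B complete, (2, 2) is the best the pool ever gets, yet each leftover process wants more R1.
After a pretend grant, a maximal execution: proc-C, proc-B — then nothing else fits. Step-by-step check:
  pool = (0, 2)
  run proc-C (needs (0, 0), free (0, 2)); after release of (1, 0) the pool is (1, 2)
  run proc-B (needs (1, 2), free (1, 2)); after release of (1, 0) the pool is (2, 2)
  blocked: proc-E wants (1, 3), pool (2, 2) — not enough R1
  blocked: proc-D wants (0, 5), pool (2, 2) — not enough R1
  blocked: proc-G wants (0, 3), pool (2, 2) — not enough R1
Post-grant, the permanently blocked set is proc-E, proc-D and proc-G.


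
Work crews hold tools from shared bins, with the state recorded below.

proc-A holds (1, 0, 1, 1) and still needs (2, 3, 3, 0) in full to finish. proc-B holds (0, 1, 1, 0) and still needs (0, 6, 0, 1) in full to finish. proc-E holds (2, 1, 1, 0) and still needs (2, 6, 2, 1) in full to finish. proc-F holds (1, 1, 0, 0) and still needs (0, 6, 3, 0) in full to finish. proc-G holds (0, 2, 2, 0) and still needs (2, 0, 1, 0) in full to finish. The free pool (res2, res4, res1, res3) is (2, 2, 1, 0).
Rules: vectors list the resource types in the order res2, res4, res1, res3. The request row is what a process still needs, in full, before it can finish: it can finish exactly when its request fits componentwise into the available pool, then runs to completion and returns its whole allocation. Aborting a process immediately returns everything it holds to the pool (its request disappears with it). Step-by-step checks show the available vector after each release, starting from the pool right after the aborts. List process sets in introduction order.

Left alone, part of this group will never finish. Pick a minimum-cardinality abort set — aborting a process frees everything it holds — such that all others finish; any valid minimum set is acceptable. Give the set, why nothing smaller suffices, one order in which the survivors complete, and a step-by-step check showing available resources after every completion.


The answer: abort proc-B and proc-E.
Key observation: the deadlocked proc-F becomes finishable only because proc-B and proc-E released (2, 2, 2, 0); it completes at step 2 below.
Minimality, checking each single-abort alternative: proc-A alone leaves proc-B blocked (short on res4); proc-B alone leaves proc-E blocked (short on res4); proc-E alone leaves proc-B blocked (short on res4); proc-F alone leaves proc-B blocked (short on res4); proc-G alone leaves proc-B blocked (short on res4).
Survivors finish in the order: proc-G, proc-F, proc-A. Step-by-step check (pool after the aborts first):
  pool = (4, 4, 3, 0)
  proc-G needs (2, 0, 1, 0) <= (4, 4, 3, 0) -> finishes; pool += (0, 2, 2, 0) = (4, 6, 5, 0)
  proc-F needs (0, 6, 3, 0) <= (4, 6, 5, 0) -> finishes; pool += (1, 1, 0, 0) = (5, 7, 5, 0)
  proc-A needs (2, 3, 3, 0) <= (5, 7, 5, 0) -> finishes; pool += (1, 0, 1, 1) = (6, 7, 6, 1)


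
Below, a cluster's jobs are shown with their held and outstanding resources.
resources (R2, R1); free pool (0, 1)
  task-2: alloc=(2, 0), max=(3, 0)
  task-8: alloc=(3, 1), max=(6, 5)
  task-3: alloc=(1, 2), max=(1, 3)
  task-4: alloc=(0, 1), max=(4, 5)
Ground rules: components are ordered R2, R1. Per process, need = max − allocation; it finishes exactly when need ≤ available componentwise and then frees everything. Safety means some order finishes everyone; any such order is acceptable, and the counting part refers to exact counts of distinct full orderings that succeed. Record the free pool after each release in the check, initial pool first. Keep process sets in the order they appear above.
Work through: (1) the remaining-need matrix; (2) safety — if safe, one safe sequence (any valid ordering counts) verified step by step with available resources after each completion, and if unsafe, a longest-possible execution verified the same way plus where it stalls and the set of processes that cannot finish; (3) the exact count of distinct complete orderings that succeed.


(1) Outstanding need per process (order R2, R1):
  task-2: (1, 0)
  task-8: (3, 4)
  task-3: (0, 1)
  task-4: (4, 4)
(2) The state is UNSAFE.
Key observation: no order helps: past task-3, task-2, the free pool tops out at (3, 3), below what each blocked process needs in R1.
A maximal execution: task-3, task-2 — then nothing else fits. Step-by-step check:
  pool = (0, 1)
  task-3: need (0, 1) fits (0, 1); releases (1, 2), pool now (1, 3)
  task-2: need (1, 0) fits (1, 3); releases (2, 0), pool now (3, 3)
  task-8 cannot run: need (3, 4) vs free (3, 3) (insufficient R1)
  task-4 cannot run: need (4, 4) vs free (3, 3) (insufficient R2 and R1)
Processes that can never finish: task-8 and task-4.
(3) Exactly 0 of the possible complete orderings are safe sequences.


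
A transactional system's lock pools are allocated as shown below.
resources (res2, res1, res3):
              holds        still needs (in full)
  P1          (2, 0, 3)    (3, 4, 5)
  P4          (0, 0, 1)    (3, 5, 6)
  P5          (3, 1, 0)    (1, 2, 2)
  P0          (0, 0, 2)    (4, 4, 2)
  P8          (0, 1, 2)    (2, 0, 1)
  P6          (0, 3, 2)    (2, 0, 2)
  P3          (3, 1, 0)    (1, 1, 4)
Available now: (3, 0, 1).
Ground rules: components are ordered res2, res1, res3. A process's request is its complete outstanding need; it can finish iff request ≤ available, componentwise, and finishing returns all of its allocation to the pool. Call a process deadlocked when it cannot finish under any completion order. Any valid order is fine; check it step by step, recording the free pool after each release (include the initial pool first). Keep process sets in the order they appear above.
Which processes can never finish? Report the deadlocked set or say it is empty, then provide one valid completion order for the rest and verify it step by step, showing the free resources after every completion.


Nothing here is deadlocked.
Key observation: P8 leads a chain of completions in which each release enables another process.
One completion order for the rest: P8, P6, P3, P1, P0, P5, P4. Verifying each step:
  pool = (3, 0, 1)
  P8 needs (2, 0, 1) <= (3, 0, 1) -> finishes; pool += (0, 1, 2) = (3, 1, 3)
  P6 needs (2, 0, 2) <= (3, 1, 3) -> finishes; pool += (0, 3, 2) = (3, 4, 5)
  P3 needs (1, 1, 4) <= (3, 4, 5) -> finishes; pool += (3, 1, 0) = (6, 5, 5)
  P1 needs (3, 4, 5) <= (6, 5, 5) -> finishes; pool += (2, 0, 3) = (8, 5, 8)
  P0 needs (4, 4, 2) <= (8, 5, 8) -> finishes; pool += (0, 0, 2) = (8, 5, 10)
  P5 needs (1, 2, 2) <= (8, 5, 10) -> finishes; pool += (3, 1, 0) = (11, 6, 10)
  P4 needs (3, 5, 6) <= (11, 6, 10) -> finishes; pool += (0, 0, 1) = (11, 6, 11)


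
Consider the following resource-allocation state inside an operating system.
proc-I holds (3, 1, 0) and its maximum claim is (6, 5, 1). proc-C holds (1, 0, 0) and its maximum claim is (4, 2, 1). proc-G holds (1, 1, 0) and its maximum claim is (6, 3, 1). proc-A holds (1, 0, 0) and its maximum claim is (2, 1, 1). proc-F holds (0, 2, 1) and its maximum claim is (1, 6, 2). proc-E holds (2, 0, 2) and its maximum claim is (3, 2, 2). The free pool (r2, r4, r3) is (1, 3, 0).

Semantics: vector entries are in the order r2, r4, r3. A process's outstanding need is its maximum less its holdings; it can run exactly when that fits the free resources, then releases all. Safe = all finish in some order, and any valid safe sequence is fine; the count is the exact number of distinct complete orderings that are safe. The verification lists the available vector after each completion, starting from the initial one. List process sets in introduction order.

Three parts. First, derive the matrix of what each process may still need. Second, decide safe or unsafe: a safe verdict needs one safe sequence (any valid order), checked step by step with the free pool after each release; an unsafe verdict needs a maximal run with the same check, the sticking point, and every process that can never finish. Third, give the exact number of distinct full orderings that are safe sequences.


(1) Remaining need (order r2, r4, r3):
  proc-I: (3, 4, 1)
  proc-C: (3, 2, 1)
  proc-G: (5, 2, 1)
  proc-A: (1, 1, 1)
  proc-F: (1, 4, 1)
  proc-E: (1, 2, 0)
(2) SAFE, for example via the order proc-E, proc-A, proc-C, proc-G, proc-I, proc-F.
Key observation: proc-E marks the first exact bind of the order: its need (1, 2, 0) fits the free (1, 3, 0) with zero slack on a requested resource.
Walking it through:
  pool = (1, 3, 0)
  proc-E needs (1, 2, 0) <= (1, 3, 0) -> finishes; pool += (2, 0, 2) = (3, 3, 2)
  proc-A needs (1, 1, 1) <= (3, 3, 2) -> finishes; pool += (1, 0, 0) = (4, 3, 2)
  proc-C needs (3, 2, 1) <= (4, 3, 2) -> finishes; pool += (1, 0, 0) = (5, 3, 2)
  proc-G needs (5, 2, 1) <= (5, 3, 2) -> finishes; pool += (1, 1, 0) = (6, 4, 2)
  proc-I needs (3, 4, 1) <= (6, 4, 2) -> finishes; pool += (3, 1, 0) = (9, 5, 2)
  proc-F needs (1, 4, 1) <= (9, 5, 2) -> finishes; pool += (0, 2, 1) = (9, 7, 3)
(3) Precisely 4 of the possible complete orderings are safe sequences.
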